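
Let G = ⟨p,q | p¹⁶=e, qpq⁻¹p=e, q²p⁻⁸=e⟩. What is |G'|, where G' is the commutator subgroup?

G' = [G, G] is generated by all commutators. The generator-pair commutators are: [p, q] = p².
The subgroup they normally generate is {e, p², p⁴, p⁶, p⁸, p¹⁰, p¹², p¹⁴}, of order 8.
Check: |G/G'| = 32/8 = 4 is the order of the abelianisation.

Answer: 8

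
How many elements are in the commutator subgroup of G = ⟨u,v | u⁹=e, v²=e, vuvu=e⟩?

G' = [G, G] is generated by all commutators. The generator-pair commutators are: [u, v] = u².
The subgroup they normally generate is {e, u, u², u³, u⁴, u⁵, u⁶, u⁷, u⁸}, of order 9.
Check: |G/G'| = 18/9 = 2 is the order of the abelianisation.

Answer: 9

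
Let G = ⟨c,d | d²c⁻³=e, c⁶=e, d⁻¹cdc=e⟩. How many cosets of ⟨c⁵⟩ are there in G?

First find ord(c⁵) by computing successive powers:
  (c⁵)¹ = c⁵, (c⁵)² = c⁴, (c⁵)³ = c³, (c⁵)⁴ = c², (c⁵)⁵ = c, (c⁵)⁶ = e.
So |⟨c⁵⟩| = ord(c⁵) = 6. With |G| = 12, by Lagrange [G : ⟨c⁵⟩] = 12/6 = 2.

Answer: 2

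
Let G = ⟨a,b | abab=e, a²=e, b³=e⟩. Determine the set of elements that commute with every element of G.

An element z ∈ Z(G) iff z commutes with every generator.
For example e is central: e·a = a = a·e; e·b = b = b·e.
Whereas a ∉ Z(G) since a·b = ab ≠ ab² = b·a.
Checking each of the 6 elements this way gives Z(G) = {e}, of order 1.

Answer: {e}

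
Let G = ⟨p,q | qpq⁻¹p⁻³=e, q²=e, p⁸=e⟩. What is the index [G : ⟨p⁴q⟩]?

First find ord(p⁴q) by computing successive powers:
  (p⁴q)¹ = p⁴q, (p⁴q)² = e.
So |⟨p⁴q⟩| = ord(p⁴q) = 2. With |G| = 16, by Lagrange [G : ⟨p⁴q⟩] = 16/2 = 8.

Answer: 8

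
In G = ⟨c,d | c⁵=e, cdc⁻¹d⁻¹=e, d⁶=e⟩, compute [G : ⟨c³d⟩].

First find ord(c³d) by computing successive powers:
  (c³d)¹ = c³d, (c³d)² = cd², (c³d)³ = c⁴d³, (c³d)⁴ = c²d⁴, (c³d)⁵ = d⁵, (c³d)⁶ = c³, (c³d)⁷ = cd, (c³d)⁸ = c⁴d², (c³d)⁹ = c²d³, (c³d)¹⁰ = d⁴, (c³d)¹¹ = c³d⁵, (c³d)¹² = c, (c³d)¹³ = c⁴d, (c³d)¹⁴ = c²d², (c³d)¹⁵ = d³, (c³d)¹⁶ = c³d⁴, (c³d)¹⁷ = cd⁵, (c³d)¹⁸ = c⁴, (c³d)¹⁹ = c²d, (c³d)²⁰ = d², (c³d)²¹ = c³d³, (c³d)²² = cd⁴, (c³d)²³ = c⁴d⁵, (c³d)²⁴ = c², (c³d)²⁵ = d, (c³d)²⁶ = c³d², (c³d)²⁷ = cd³, (c³d)²⁸ = c⁴d⁴, (c³d)²⁹ = c²d⁵, (c³d)³⁰ = e.
So |⟨c³d⟩| = ord(c³d) = 30. With |G| = 30, by Lagrange [G : ⟨c³d⟩] = 30/30 = 1.

Answer: 1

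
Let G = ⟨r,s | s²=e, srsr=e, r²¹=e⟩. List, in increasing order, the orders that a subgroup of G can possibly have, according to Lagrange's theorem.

|G| = 42 = 2 · 3 · 7. By Lagrange's theorem the order of any subgroup divides 42; the divisors of 42 are 1, 2, 3, 6, 7, 14, 21, 42.

Answer: 1, 2, 3, 6, 7, 14, 21, 42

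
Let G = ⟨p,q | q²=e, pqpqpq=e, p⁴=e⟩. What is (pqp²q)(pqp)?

Compute (pqp²q) · (pqp) by multiplying left to right and reducing via the relations at each step:
  (pqp²q) · p = qp²q
  (qp²q) · q = qp²
  (qp²) · p = qp³

Answer: qp³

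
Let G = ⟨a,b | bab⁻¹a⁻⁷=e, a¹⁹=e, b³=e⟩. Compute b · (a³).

Compute b · (a³) by multiplying left to right and reducing via the relations at each step:
  b · a³ = a²b

Answer: a²b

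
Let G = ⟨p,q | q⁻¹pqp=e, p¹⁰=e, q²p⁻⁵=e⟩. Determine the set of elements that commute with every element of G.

An element z ∈ Z(G) iff z commutes with every generator.
For example p⁵ is central: (p⁵)·p = p⁶ = p·(p⁵); (p⁵)·q = q⁻¹ = q·(p⁵).
Whereas p ∉ Z(G) since p·q = pq ≠ p⁴q⁻¹ = q·p.
Checking each of the 20 elements this way gives Z(G) = {e, p⁵}, of order 2.

Answer: {e, p⁵}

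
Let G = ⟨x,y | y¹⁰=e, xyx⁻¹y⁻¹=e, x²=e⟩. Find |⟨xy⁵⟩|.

|⟨xy⁵⟩| equals the order of xy⁵. Compute successive powers until reaching e:
  (xy⁵)¹ = xy⁵, (xy⁵)² = e.
The smallest positive k with (xy⁵)ᵏ = e is 2, so |⟨xy⁵⟩| = 2.

Answer: 2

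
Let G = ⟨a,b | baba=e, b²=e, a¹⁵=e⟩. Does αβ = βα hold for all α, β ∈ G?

a·b = ab but b·a = a¹⁴b, so a·b ≠ b·a and G is not abelian.

Answer: No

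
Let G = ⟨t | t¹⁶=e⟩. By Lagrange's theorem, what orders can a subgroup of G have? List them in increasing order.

|G| = 16 = 2⁴. By Lagrange's theorem the order of any subgroup divides 16; the divisors of 16 are 1, 2, 4, 8, 16.

Answer: 1, 2, 4, 8, 16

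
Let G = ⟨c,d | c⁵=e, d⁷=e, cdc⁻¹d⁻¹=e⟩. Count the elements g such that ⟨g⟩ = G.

G is cyclic of order 35. An element generates G iff its order is 35, and a cyclic group of order 35 has exactly φ(35) = 24 such elements.

Answer: 24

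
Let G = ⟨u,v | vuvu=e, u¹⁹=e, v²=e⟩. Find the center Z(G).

An element z ∈ Z(G) iff z commutes with every generator.
For example e is central: e·u = u = u·e; e·v = v = v·e.
Whereas u ∉ Z(G) since u·v = uv ≠ u¹⁸v = v·u.
Checking each of the 38 elements this way gives Z(G) = {e}, of order 1.

Answer: {e}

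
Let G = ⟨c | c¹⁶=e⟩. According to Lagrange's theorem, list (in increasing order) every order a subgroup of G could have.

|G| = 16 = 2⁴. By Lagrange's theorem the order of any subgroup divides 16; the divisors of 16 are 1, 2, 4, 8, 16.

Answer: 1, 2, 4, 8, 16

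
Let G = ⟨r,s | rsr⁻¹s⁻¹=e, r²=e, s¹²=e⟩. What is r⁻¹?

The order of r is 2 (smallest k with rᵏ = e), so r⁻¹ = r¹ = r.
Check: r · r → r · r = e, giving e as required.

Answer: r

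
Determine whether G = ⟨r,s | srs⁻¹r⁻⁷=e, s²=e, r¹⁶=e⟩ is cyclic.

Every cyclic group is abelian. But r·s = rs while s·r = r⁷s, so r·s ≠ s·r and G is not abelian. Hence G is not cyclic.

Answer: No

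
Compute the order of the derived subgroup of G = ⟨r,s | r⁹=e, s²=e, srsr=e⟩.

G' = [G, G] is generated by all commutators. The generator-pair commutators are: [r, s] = r².
The subgroup they normally generate is {e, r, r², r³, r⁴, r⁵, r⁶, r⁷, r⁸}, of order 9.
Check: |G/G'| = 18/9 = 2 is the order of the abelianisation.

Answer: 9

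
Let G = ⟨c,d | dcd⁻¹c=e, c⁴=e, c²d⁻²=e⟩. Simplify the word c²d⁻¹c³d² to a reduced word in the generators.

Multiply left to right, reducing at each step:
  (c²) · d⁻¹ = d
  d · c³ = cd
  (cd) · d² = cd⁻¹

Answer: cd⁻¹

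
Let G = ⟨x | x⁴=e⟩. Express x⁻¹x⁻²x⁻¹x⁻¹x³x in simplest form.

Multiply left to right, reducing at each step:
  (x³) · x⁻² = x
  x · x⁻¹ = e
  e · x⁻¹ = x³
  (x³) · x³ = x²
  (x²) · x = x³

Answer: x³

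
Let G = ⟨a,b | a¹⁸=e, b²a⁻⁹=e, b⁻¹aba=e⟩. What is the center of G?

An element z ∈ Z(G) iff z commutes with every generator.
For example a⁹ is central: (a⁹)·a = a¹⁰ = a·(a⁹); (a⁹)·b = b⁻¹ = b·(a⁹).
Whereas a ∉ Z(G) since a·b = ab ≠ a⁸b⁻¹ = b·a.
Checking each of the 36 elements this way gives Z(G) = {e, a⁹}, of order 2.

Answer: {e, a⁹}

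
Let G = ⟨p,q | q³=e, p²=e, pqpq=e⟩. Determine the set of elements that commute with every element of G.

An element z ∈ Z(G) iff z commutes with every generator.
For example e is central: e·p = p = p·e; e·q = q = q·e.
Whereas p ∉ Z(G) since p·q = pq ≠ pq² = q·p.
Checking each of the 6 elements this way gives Z(G) = {e}, of order 1.

Answer: {e}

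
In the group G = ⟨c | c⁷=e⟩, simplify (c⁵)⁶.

Compute successive powers of (c⁵), reducing at each step:
  (c⁵)²: (c⁵) · c⁵ = c³
  (c⁵)³: (c³) · c⁵ = c
  (c⁵)⁴: c · c⁵ = c⁶
  (c⁵)⁵: (c⁶) · c⁵ = c⁴
  (c⁵)⁶: (c⁴) · c⁵ = c²

Answer: c²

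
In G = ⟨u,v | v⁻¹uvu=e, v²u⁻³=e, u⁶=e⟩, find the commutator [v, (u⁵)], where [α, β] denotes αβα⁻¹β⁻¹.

[v, (u⁵)] = v·(u⁵)·v⁻¹·(u⁵)⁻¹.
  v · (u⁵) = uv
  (uv) · (v⁻¹) = u
  u · u = u²

Answer: u²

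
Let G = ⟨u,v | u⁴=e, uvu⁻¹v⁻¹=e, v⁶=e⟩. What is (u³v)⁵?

Compute successive powers of (u³v), reducing at each step:
  (u³v)²: (u³v) · u³ = u²v;   (u²v) · v = u²v²
  (u³v)³: (u²v²) · u³ = uv²;   (uv²) · v = uv³
  (u³v)⁴: (uv³) · u³ = v³;   (v³) · v = v⁴
  (u³v)⁵: (v⁴) · u³ = u³v⁴;   (u³v⁴) · v = u³v⁵

Answer: u³v⁵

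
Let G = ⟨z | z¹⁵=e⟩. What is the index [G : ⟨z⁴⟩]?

First find ord(z⁴) by computing successive powers:
  (z⁴)¹ = z⁴, (z⁴)² = z⁸, (z⁴)³ = z¹², (z⁴)⁴ = z, (z⁴)⁵ = z⁵, (z⁴)⁶ = z⁹, (z⁴)⁷ = z¹³, (z⁴)⁸ = z², (z⁴)⁹ = z⁶, (z⁴)¹⁰ = z¹⁰, (z⁴)¹¹ = z¹⁴, (z⁴)¹² = z³, (z⁴)¹³ = z⁷, (z⁴)¹⁴ = z¹¹, (z⁴)¹⁵ = e.
So |⟨z⁴⟩| = ord(z⁴) = 15. With |G| = 15, by Lagrange [G : ⟨z⁴⟩] = 15/15 = 1.

Answer: 1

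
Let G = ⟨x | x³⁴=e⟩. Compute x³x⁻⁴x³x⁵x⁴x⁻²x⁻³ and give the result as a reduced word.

Multiply left to right, reducing at each step:
  (x³) · x⁻⁴ = x³³
  (x³³) · x³ = x²
  (x²) · x⁵ = x⁷
  (x⁷) · x⁴ = x¹¹
  (x¹¹) · x⁻² = x⁹
  (x⁹) · x⁻³ = x⁶

Answer: x⁶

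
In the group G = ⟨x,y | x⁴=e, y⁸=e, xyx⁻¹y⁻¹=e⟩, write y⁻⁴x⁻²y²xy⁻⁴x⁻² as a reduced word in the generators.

Multiply left to right, reducing at each step:
  (y⁴) · x⁻² = x²y⁴
  (x²y⁴) · y² = x²y⁶
  (x²y⁶) · x = x³y⁶
  (x³y⁶) · y⁻⁴ = x³y²
  (x³y²) · x⁻² = xy²

Answer: xy²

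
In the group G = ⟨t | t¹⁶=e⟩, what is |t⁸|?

Compute successive powers until reaching e:
  (t⁸)¹ = t⁸, (t⁸)² = e.
The smallest positive k with (t⁸)ᵏ = e is 2.

Answer: 2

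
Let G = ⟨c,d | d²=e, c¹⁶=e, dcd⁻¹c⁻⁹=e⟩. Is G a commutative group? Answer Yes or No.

c·d = cd but d·c = c⁹d, so c·d ≠ d·c and G is not abelian.

Answer: No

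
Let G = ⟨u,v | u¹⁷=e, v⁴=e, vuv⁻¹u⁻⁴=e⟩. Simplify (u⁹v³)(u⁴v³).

Compute (u⁹v³) · (u⁴v³) by multiplying left to right and reducing via the relations at each step:
  (u⁹v³) · u⁴ = u¹⁰v³
  (u¹⁰v³) · v³ = u¹⁰v²

Answer: u¹⁰v²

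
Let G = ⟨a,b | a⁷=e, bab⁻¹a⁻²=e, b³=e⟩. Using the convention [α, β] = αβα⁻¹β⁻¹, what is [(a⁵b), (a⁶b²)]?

[(a⁵b), (a⁶b²)] = (a⁵b)·(a⁶b²)·(a⁵b)⁻¹·(a⁶b²)⁻¹.
  (a⁵b) · (a⁶b²) = a³
  (a³) · (ab²) = a⁴b²
  (a⁴b²) · (a²b) = a⁵

Answer: a⁵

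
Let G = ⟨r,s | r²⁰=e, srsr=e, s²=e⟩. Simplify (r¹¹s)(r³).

Compute (r¹¹s) · (r³) by multiplying left to right and reducing via the relations at each step:
  (r¹¹s) · r³ = r⁸s

Answer: r⁸s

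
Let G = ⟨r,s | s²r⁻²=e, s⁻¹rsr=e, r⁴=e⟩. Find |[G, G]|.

G' = [G, G] is generated by all commutators. The generator-pair commutators are: [r, s] = r².
The subgroup they normally generate is {e, r²}, of order 2.
Check: |G/G'| = 8/2 = 4 is the order of the abelianisation.

Answer: 2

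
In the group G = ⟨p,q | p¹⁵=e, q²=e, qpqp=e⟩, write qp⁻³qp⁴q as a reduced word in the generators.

Multiply left to right, reducing at each step:
  q · p⁻³ = p³q
  (p³q) · q = p³
  (p³) · p⁴ = p⁷
  (p⁷) · q = p⁷q

Answer: p⁷q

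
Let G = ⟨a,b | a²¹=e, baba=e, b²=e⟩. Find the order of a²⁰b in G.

Compute successive powers until reaching e:
  (a²⁰b)¹ = a²⁰b, (a²⁰b)² = e.
The smallest positive k with (a²⁰b)ᵏ = e is 2.

Answer: 2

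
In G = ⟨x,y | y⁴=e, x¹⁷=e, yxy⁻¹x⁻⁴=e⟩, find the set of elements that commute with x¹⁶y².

⟨x¹⁶y²⟩ ⊆ C_G(x¹⁶y²) since powers of x¹⁶y² commute with x¹⁶y²; so |C_G(x¹⁶y²)| ≥ |⟨x¹⁶y²⟩| = 2.
By orbit–stabilizer, |C_G(x¹⁶y²)| = |G| / |conj. class of x¹⁶y²| = 68 / 17 = 4.
The 4 elements commuting with x¹⁶y² are {e, x⁶y³, x¹⁰y, x¹⁶y²}.

Answer: {e, x⁶y³, x¹⁰y, x¹⁶y²}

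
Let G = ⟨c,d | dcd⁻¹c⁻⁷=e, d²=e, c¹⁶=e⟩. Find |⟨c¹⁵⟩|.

|⟨c¹⁵⟩| equals the order of c¹⁵. Compute successive powers until reaching e:
  (c¹⁵)¹ = c¹⁵, (c¹⁵)² = c¹⁴, (c¹⁵)³ = c¹³, (c¹⁵)⁴ = c¹², (c¹⁵)⁵ = c¹¹, (c¹⁵)⁶ = c¹⁰, (c¹⁵)⁷ = c⁹, (c¹⁵)⁸ = c⁸, (c¹⁵)⁹ = c⁷, (c¹⁵)¹⁰ = c⁶, (c¹⁵)¹¹ = c⁵, (c¹⁵)¹² = c⁴, (c¹⁵)¹³ = c³, (c¹⁵)¹⁴ = c², (c¹⁵)¹⁵ = c, (c¹⁵)¹⁶ = e.
The smallest positive k with (c¹⁵)ᵏ = e is 16, so |⟨c¹⁵⟩| = 16.

Answer: 16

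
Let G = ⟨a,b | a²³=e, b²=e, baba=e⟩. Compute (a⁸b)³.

Compute successive powers of (a⁸b), reducing at each step:
  (a⁸b)²: (a⁸b) · a⁸ = b;   b · b = e
  (a⁸b)³: e · a⁸ = a⁸;   (a⁸) · b = a⁸b

Answer: a⁸b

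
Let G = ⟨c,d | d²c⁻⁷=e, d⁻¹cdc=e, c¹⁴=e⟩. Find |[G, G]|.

G' = [G, G] is generated by all commutators. The generator-pair commutators are: [c, d] = c².
The subgroup they normally generate is {e, c², c⁴, c⁶, c⁸, c¹⁰, c¹²}, of order 7.
Check: |G/G'| = 28/7 = 4 is the order of the abelianisation.

Answer: 7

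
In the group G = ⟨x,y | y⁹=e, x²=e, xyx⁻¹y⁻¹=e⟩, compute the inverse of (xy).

The order of (xy) is 18 (smallest k with (xy)ᵏ = e), so (xy)⁻¹ = (xy)¹⁷ = xy⁸.
Check: (xy) · (xy⁸) → (xy) · x = y;   y · y⁸ = e, giving e as required.

Answer: xy⁸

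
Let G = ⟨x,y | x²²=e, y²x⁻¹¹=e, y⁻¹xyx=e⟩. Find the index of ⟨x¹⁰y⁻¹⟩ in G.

First find ord(x¹⁰y⁻¹) by computing successive powers:
  (x¹⁰y⁻¹)¹ = x¹⁰y⁻¹, (x¹⁰y⁻¹)² = x¹¹, (x¹⁰y⁻¹)³ = x¹⁰y, (x¹⁰y⁻¹)⁴ = e.
So |⟨x¹⁰y⁻¹⟩| = ord(x¹⁰y⁻¹) = 4. With |G| = 44, by Lagrange [G : ⟨x¹⁰y⁻¹⟩] = 44/4 = 11.

Answer: 11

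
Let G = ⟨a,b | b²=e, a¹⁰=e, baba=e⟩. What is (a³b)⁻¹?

The order of (a³b) is 2 (smallest k with (a³b)ᵏ = e), so (a³b)⁻¹ = (a³b)¹ = a³b.
Check: (a³b) · (a³b) → (a³b) · a³ = b;   b · b = e, giving e as required.

Answer: a³b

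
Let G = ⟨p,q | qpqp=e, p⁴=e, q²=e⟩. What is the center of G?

An element z ∈ Z(G) iff z commutes with every generator.
For example p² is central: (p²)·p = p³ = p·(p²); (p²)·q = p²q = q·(p²).
Whereas p ∉ Z(G) since p·q = pq ≠ p³q = q·p.
Checking each of the 8 elements this way gives Z(G) = {e, p²}, of order 2.

Answer: {e, p²}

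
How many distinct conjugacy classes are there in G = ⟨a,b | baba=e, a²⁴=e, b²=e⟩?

The conjugacy classes (representative and size) are:
  [e] (size 1), [a²³] (size 2), [a²] (size 2), [a³] (size 2), [a²⁰] (size 2), [a¹⁹] (size 2), [a⁶] (size 2), [a⁷] (size 2), [a⁸] (size 2), [a⁹] (size 2), [a¹⁴] (size 2), [a¹¹] (size 2), [a¹²] (size 1), [a⁴b] (size 12), [a⁵b] (size 12).
Class equation: 1 + 2 + 2 + 2 + 2 + 2 + 2 + 2 + 2 + 2 + 2 + 2 + 1 + 12 + 12 = 48 = |G|. So G has 15 conjugacy classes.

Answer: 15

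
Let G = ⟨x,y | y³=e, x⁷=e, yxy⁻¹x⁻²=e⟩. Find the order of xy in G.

Compute successive powers until reaching e:
  (xy)¹ = xy, (xy)² = x³y², (xy)³ = e.
The smallest positive k with (xy)ᵏ = e is 3.

Answer: 3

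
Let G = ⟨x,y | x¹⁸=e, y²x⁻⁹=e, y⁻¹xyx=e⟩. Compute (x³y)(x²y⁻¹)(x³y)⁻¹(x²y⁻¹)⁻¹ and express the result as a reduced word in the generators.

[(x³y), (x²y⁻¹)] = (x³y)·(x²y⁻¹)·(x³y)⁻¹·(x²y⁻¹)⁻¹.
  (x³y) · (x²y⁻¹) = x
  x · (x³y⁻¹) = x⁴y⁻¹
  (x⁴y⁻¹) · (x²y) = x²

Answer: x²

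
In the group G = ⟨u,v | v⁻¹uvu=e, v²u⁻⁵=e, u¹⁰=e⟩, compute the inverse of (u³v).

The order of (u³v) is 4 (smallest k with (u³v)ᵏ = e), so (u³v)⁻¹ = (u³v)³ = u³v⁻¹.
Check: (u³v) · (u³v⁻¹) → (u³v) · u³ = v;   v · v⁻¹ = e, giving e as required.

Answer: u³v⁻¹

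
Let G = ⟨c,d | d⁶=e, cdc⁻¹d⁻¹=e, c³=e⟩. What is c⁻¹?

The order of c is 3 (smallest k with cᵏ = e), so c⁻¹ = c² = c².
Check: c · (c²) → c · c² = e, giving e as required.

Answer: c²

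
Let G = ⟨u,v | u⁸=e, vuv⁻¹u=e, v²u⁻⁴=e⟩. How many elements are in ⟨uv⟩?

|⟨uv⟩| equals the order of uv. Compute successive powers until reaching e:
  (uv)¹ = uv, (uv)² = u⁴, (uv)³ = uv⁻¹, (uv)⁴ = e.
The smallest positive k with (uv)ᵏ = e is 4, so |⟨uv⟩| = 4.

Answer: 4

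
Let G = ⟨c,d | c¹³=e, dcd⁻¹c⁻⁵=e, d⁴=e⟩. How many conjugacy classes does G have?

The conjugacy classes (representative and size) are:
  [e] (size 1), [c] (size 4), [c²] (size 4), [c⁹] (size 4), [c¹²d] (size 13), [c⁴d²] (size 13), [c¹²d³] (size 13).
Class equation: 1 + 4 + 4 + 4 + 13 + 13 + 13 = 52 = |G|. So G has 7 conjugacy classes.

Answer: 7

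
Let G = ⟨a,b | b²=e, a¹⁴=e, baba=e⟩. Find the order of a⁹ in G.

Compute successive powers until reaching e:
  (a⁹)¹ = a⁹, (a⁹)² = a⁴, (a⁹)³ = a¹³, (a⁹)⁴ = a⁸, (a⁹)⁵ = a³, (a⁹)⁶ = a¹², (a⁹)⁷ = a⁷, (a⁹)⁸ = a², (a⁹)⁹ = a¹¹, (a⁹)¹⁰ = a⁶, (a⁹)¹¹ = a, (a⁹)¹² = a¹⁰, (a⁹)¹³ = a⁵, (a⁹)¹⁴ = e.
The smallest positive k with (a⁹)ᵏ = e is 14.

Answer: 14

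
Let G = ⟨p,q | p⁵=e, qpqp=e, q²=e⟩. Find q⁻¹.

The order of q is 2 (smallest k with qᵏ = e), so q⁻¹ = q¹ = q.
Check: q · q → q · q = e, giving e as required.

Answer: q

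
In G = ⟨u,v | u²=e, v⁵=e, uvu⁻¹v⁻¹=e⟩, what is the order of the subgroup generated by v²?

|⟨v²⟩| equals the order of v². Compute successive powers until reaching e:
  (v²)¹ = v², (v²)² = v⁴, (v²)³ = v, (v²)⁴ = v³, (v²)⁵ = e.
The smallest positive k with (v²)ᵏ = e is 5, so |⟨v²⟩| = 5.

Answer: 5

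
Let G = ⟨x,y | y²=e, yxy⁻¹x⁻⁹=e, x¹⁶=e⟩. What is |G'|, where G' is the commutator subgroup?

G' = [G, G] is generated by all commutators. The generator-pair commutators are: [x, y] = x⁸.
The subgroup they normally generate is {e, x⁸}, of order 2.
Check: |G/G'| = 32/2 = 16 is the order of the abelianisation.

Answer: 2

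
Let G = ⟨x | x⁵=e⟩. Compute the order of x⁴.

Compute successive powers until reaching e:
  (x⁴)¹ = x⁴, (x⁴)² = x³, (x⁴)³ = x², (x⁴)⁴ = x, (x⁴)⁵ = e.
The smallest positive k with (x⁴)ᵏ = e is 5.

Answer: 5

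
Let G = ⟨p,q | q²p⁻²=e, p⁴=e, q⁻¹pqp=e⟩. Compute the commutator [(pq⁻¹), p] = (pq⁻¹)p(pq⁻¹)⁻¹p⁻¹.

[(pq⁻¹), p] = (pq⁻¹)·p·(pq⁻¹)⁻¹·p⁻¹.
  (pq⁻¹) · p = q⁻¹
  (q⁻¹) · (pq) = p³
  (p³) · (p³) = p²

Answer: p²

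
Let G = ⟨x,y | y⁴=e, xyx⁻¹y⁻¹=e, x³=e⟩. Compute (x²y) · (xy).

Compute (x²y) · (xy) by multiplying left to right and reducing via the relations at each step:
  (x²y) · x = y
  y · y = y²

Answer: y²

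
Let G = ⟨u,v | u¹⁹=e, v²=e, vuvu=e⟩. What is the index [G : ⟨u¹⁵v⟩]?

First find ord(u¹⁵v) by computing successive powers:
  (u¹⁵v)¹ = u¹⁵v, (u¹⁵v)² = e.
So |⟨u¹⁵v⟩| = ord(u¹⁵v) = 2. With |G| = 38, by Lagrange [G : ⟨u¹⁵v⟩] = 38/2 = 19.

Answer: 19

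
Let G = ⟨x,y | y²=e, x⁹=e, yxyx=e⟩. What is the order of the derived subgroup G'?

G' = [G, G] is generated by all commutators. The generator-pair commutators are: [x, y] = x².
The subgroup they normally generate is {e, x, x², x³, x⁴, x⁵, x⁶, x⁷, x⁸}, of order 9.
Check: |G/G'| = 18/9 = 2 is the order of the abelianisation.

Answer: 9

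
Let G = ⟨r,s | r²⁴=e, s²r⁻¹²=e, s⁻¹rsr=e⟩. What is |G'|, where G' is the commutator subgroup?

G' = [G, G] is generated by all commutators. The generator-pair commutators are: [r, s] = r².
The subgroup they normally generate is {e, r², r⁴, r⁶, r⁸, r¹⁰, r¹², r¹⁴, r¹⁶, r¹⁸, r²⁰, r²²}, of order 12.
Check: |G/G'| = 48/12 = 4 is the order of the abelianisation.

Answer: 12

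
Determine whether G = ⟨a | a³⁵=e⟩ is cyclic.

|G| = 35. The element a has order 35 (its powers give 35 distinct elements), so ⟨a⟩ = G and G is cyclic.

Answer: Yes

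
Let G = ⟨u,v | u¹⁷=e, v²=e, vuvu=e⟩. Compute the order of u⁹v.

Compute successive powers until reaching e:
  (u⁹v)¹ = u⁹v, (u⁹v)² = e.
The smallest positive k with (u⁹v)ᵏ = e is 2.

Answer: 2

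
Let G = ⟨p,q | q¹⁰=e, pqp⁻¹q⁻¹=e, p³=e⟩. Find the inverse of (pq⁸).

The order of (pq⁸) is 15 (smallest k with (pq⁸)ᵏ = e), so (pq⁸)⁻¹ = (pq⁸)¹⁴ = p²q².
Check: (pq⁸) · (p²q²) → (pq⁸) · p² = q⁸;   (q⁸) · q² = e, giving e as required.

Answer: p²q²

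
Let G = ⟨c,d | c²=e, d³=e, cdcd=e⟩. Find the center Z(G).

An element z ∈ Z(G) iff z commutes with every generator.
For example e is central: e·c = c = c·e; e·d = d = d·e.
Whereas c ∉ Z(G) since c·d = cd ≠ cd² = d·c.
Checking each of the 6 elements this way gives Z(G) = {e}, of order 1.

Answer: {e}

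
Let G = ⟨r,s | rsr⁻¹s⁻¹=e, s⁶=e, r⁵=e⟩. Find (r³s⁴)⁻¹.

The order of (r³s⁴) is 15 (smallest k with (r³s⁴)ᵏ = e), so (r³s⁴)⁻¹ = (r³s⁴)¹⁴ = r²s².
Check: (r³s⁴) · (r²s²) → (r³s⁴) · r² = s⁴;   (s⁴) · s² = e, giving e as required.

Answer: r²s²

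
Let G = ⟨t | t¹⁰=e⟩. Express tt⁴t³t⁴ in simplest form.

Multiply left to right, reducing at each step:
  t · t⁴ = t⁵
  (t⁵) · t³ = t⁸
  (t⁸) · t⁴ = t²

Answer: t²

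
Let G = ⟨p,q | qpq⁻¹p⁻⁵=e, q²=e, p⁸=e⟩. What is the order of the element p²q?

Compute successive powers until reaching e:
  (p²q)¹ = p²q, (p²q)² = p⁴, (p²q)³ = p⁶q, (p²q)⁴ = e.
The smallest positive k with (p²q)ᵏ = e is 4.

Answer: 4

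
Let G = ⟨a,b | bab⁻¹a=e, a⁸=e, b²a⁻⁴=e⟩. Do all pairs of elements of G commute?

a·b = ab but b·a = a³b⁻¹, so a·b ≠ b·a and G is not abelian.

Answer: No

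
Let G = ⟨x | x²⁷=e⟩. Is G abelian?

G has a single generator, so G is cyclic and hence abelian.

Answer: Yes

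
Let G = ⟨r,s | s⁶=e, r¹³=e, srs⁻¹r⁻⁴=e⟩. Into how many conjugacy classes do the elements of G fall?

The conjugacy classes (representative and size) are:
  [e] (size 1), [r⁴] (size 6), [r¹¹] (size 6), [r⁷s] (size 13), [r⁸s²] (size 13), [r¹²s³] (size 13), [r⁵s⁴] (size 13), [r¹¹s⁵] (size 13).
Class equation: 1 + 6 + 6 + 13 + 13 + 13 + 13 + 13 = 78 = |G|. So G has 8 conjugacy classes.

Answer: 8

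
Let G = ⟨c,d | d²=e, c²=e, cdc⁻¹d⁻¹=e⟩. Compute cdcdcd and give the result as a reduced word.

Multiply left to right, reducing at each step:
  c · d = cd
  (cd) · c = d
  d · d = e
  e · c = c
  c · d = cd

Answer: cd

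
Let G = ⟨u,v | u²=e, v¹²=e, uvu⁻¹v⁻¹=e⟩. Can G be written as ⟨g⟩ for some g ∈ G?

|G| = 24, but the maximum element order in G is 12 < 24. No single element generates all of G, so G is not cyclic.

Answer: No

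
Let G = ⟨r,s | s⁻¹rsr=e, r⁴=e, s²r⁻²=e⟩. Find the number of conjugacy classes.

The conjugacy classes (representative and size) are:
  [e] (size 1), [r³] (size 2), [r²] (size 1), [s⁻¹] (size 2), [rs⁻¹] (size 2).
Class equation: 1 + 2 + 1 + 2 + 2 = 8 = |G|. So G has 5 conjugacy classes.

Answer: 5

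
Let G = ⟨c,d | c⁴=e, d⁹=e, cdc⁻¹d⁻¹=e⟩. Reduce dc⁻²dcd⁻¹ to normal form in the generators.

Multiply left to right, reducing at each step:
  d · c⁻² = c²d
  (c²d) · d = c²d²
  (c²d²) · c = c³d²
  (c³d²) · d⁻¹ = c³d

Answer: c³d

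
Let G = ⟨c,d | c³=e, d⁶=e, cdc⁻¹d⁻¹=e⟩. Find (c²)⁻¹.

The order of (c²) is 3 (smallest k with (c²)ᵏ = e), so (c²)⁻¹ = (c²)² = c.
Check: (c²) · c → (c²) · c = e, giving e as required.

Answer: c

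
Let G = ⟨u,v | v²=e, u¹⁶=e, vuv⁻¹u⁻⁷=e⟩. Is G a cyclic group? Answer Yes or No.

Every cyclic group is abelian. But u·v = uv while v·u = u⁷v, so u·v ≠ v·u and G is not abelian. Hence G is not cyclic.

Answer: No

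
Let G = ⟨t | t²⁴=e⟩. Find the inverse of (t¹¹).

The order of (t¹¹) is 24 (smallest k with (t¹¹)ᵏ = e), so (t¹¹)⁻¹ = (t¹¹)²³ = t¹³.
Check: (t¹¹) · (t¹³) → (t¹¹) · t¹³ = e, giving e as required.

Answer: t¹³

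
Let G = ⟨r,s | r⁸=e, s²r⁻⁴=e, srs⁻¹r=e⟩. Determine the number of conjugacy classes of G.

The conjugacy classes (representative and size) are:
  [e] (size 1), [r⁷] (size 2), [r²] (size 2), [r⁵] (size 2), [r⁴] (size 1), [r²s⁻¹] (size 4), [r³s] (size 4).
Class equation: 1 + 2 + 2 + 2 + 1 + 4 + 4 = 16 = |G|. So G has 7 conjugacy classes.

Answer: 7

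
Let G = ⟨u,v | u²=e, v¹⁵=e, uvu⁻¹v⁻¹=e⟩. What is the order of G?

Enumerate words in the generators, reducing via the relations: the distinct elements are
  {e, u, v, uv, v², v³, v⁴, v⁵, v⁶, v⁷, v⁸, v⁹, uv², uv³, uv⁴, uv⁵, uv⁶, uv⁷, uv⁸, uv⁹, v¹², v¹³, v¹¹, v¹⁰, v¹⁴, uv¹², uv¹³, uv¹¹, uv¹⁰, uv¹⁴}.
No further products give new elements, so |G| = 30.

Answer: 30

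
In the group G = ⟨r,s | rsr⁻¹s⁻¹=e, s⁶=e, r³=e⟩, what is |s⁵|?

Compute successive powers until reaching e:
  (s⁵)¹ = s⁵, (s⁵)² = s⁴, (s⁵)³ = s³, (s⁵)⁴ = s², (s⁵)⁵ = s, (s⁵)⁶ = e.
The smallest positive k with (s⁵)ᵏ = e is 6.

Answer: 6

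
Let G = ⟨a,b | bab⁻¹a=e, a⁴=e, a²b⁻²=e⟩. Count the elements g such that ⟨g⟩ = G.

⟨g⟩ = G would require ord(g) = |G| = 8, but the maximum element order in G is 4 < 8. So G is not cyclic and no single element generates it: the count is 0.

Answer: 0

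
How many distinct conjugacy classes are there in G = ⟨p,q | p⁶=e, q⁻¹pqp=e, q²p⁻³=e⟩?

The conjugacy classes (representative and size) are:
  [e] (size 1), [p] (size 2), [p²] (size 2), [p³] (size 1), [pq⁻¹] (size 3), [p²q⁻¹] (size 3).
Class equation: 1 + 2 + 2 + 1 + 3 + 3 = 12 = |G|. So G has 6 conjugacy classes.

Answer: 6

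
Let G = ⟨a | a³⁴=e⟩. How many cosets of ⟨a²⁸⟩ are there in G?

First find ord(a²⁸) by computing successive powers:
  (a²⁸)¹ = a²⁸, (a²⁸)² = a²², (a²⁸)³ = a¹⁶, (a²⁸)⁴ = a¹⁰, (a²⁸)⁵ = a⁴, (a²⁸)⁶ = a³², (a²⁸)⁷ = a²⁶, (a²⁸)⁸ = a²⁰, (a²⁸)⁹ = a¹⁴, (a²⁸)¹⁰ = a⁸, (a²⁸)¹¹ = a², (a²⁸)¹² = a³⁰, (a²⁸)¹³ = a²⁴, (a²⁸)¹⁴ = a¹⁸, (a²⁸)¹⁵ = a¹², (a²⁸)¹⁶ = a⁶, (a²⁸)¹⁷ = e.
So |⟨a²⁸⟩| = ord(a²⁸) = 17. With |G| = 34, by Lagrange [G : ⟨a²⁸⟩] = 34/17 = 2.

Answer: 2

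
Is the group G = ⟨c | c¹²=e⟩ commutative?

G has a single generator, so G is cyclic and hence abelian.

Answer: Yes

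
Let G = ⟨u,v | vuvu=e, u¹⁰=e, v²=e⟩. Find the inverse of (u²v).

The order of (u²v) is 2 (smallest k with (u²v)ᵏ = e), so (u²v)⁻¹ = (u²v)¹ = u²v.
Check: (u²v) · (u²v) → (u²v) · u² = v;   v · v = e, giving e as required.

Answer: u²v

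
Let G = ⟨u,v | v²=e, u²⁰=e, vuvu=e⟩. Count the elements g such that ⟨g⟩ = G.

⟨g⟩ = G would require ord(g) = |G| = 40, but the maximum element order in G is 20 < 40. So G is not cyclic and no single element generates it: the count is 0.

Answer: 0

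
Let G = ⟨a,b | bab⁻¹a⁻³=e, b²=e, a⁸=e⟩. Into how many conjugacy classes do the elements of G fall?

The conjugacy classes (representative and size) are:
  [e] (size 1), [a³] (size 2), [a²] (size 2), [a⁴] (size 1), [a⁵] (size 2), [a⁴b] (size 4), [ab] (size 4).
Class equation: 1 + 2 + 2 + 1 + 2 + 4 + 4 = 16 = |G|. So G has 7 conjugacy classes.

Answer: 7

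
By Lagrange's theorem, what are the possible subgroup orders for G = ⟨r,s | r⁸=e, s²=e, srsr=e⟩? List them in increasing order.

|G| = 16 = 2⁴. By Lagrange's theorem the order of any subgroup divides 16; the divisors of 16 are 1, 2, 4, 8, 16.

Answer: 1, 2, 4, 8, 16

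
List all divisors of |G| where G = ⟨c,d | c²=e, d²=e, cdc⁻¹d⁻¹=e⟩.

|G| = 4 = 2². By Lagrange's theorem the order of any subgroup divides 4; the divisors of 4 are 1, 2, 4.

Answer: 1, 2, 4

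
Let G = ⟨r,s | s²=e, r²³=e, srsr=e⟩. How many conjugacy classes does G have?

The conjugacy classes (representative and size) are:
  [e] (size 1), [r] (size 2), [r²¹] (size 2), [r²⁰] (size 2), [r⁴] (size 2), [r¹⁸] (size 2), [r⁶] (size 2), [r¹⁶] (size 2), [r⁸] (size 2), [r⁹] (size 2), [r¹⁰] (size 2), [r¹²] (size 2), [r¹⁸s] (size 23).
Class equation: 1 + 2 + 2 + 2 + 2 + 2 + 2 + 2 + 2 + 2 + 2 + 2 + 23 = 46 = |G|. So G has 13 conjugacy classes.

Answer: 13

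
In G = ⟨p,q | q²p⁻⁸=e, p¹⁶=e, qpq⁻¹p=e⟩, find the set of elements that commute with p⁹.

⟨p⁹⟩ ⊆ C_G(p⁹) since powers of p⁹ commute with p⁹; so |C_G(p⁹)| ≥ |⟨p⁹⟩| = 16.
By orbit–stabilizer, |C_G(p⁹)| = |G| / |conj. class of p⁹| = 32 / 2 = 16.
The 16 elements commuting with p⁹ are {e, p, p², p³, p⁴, p⁵, p⁶, p⁷, p⁸, p⁹, p¹⁰, p¹¹, p¹², p¹³, p¹⁴, p¹⁵}.

Answer: {e, p, p², p³, p⁴, p⁵, p⁶, p⁷, p⁸, p⁹, p¹⁰, p¹¹, p¹², p¹³, p¹⁴, p¹⁵}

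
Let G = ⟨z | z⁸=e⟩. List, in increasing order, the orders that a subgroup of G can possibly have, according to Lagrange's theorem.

|G| = 8 = 2³. By Lagrange's theorem the order of any subgroup divides 8; the divisors of 8 are 1, 2, 4, 8.

Answer: 1, 2, 4, 8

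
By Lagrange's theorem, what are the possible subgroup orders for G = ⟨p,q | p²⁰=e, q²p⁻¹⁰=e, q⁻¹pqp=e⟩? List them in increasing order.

|G| = 40 = 2³ · 5. By Lagrange's theorem the order of any subgroup divides 40; the divisors of 40 are 1, 2, 4, 5, 8, 10, 20, 40.

Answer: 1, 2, 4, 5, 8, 10, 20, 40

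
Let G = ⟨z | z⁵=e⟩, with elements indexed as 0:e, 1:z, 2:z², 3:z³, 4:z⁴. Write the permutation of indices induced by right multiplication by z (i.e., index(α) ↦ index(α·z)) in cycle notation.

(0 1 2 3 4)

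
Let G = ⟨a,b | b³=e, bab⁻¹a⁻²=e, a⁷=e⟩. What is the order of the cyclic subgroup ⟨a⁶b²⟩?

|⟨a⁶b²⟩| equals the order of a⁶b². Compute successive powers until reaching e:
  (a⁶b²)¹ = a⁶b², (a⁶b²)² = a²b, (a⁶b²)³ = e.
The smallest positive k with (a⁶b²)ᵏ = e is 3, so |⟨a⁶b²⟩| = 3.

Answer: 3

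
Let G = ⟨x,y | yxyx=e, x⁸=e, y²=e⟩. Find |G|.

Enumerate words in the generators, reducing via the relations: the distinct elements are
  {e, x, y, xy, x², x³, x⁴, x⁵, x⁶, x⁷, x²y, x³y, x⁴y, x⁵y, x⁶y, x⁷y}.
No further products give new elements, so |G| = 16.

Answer: 16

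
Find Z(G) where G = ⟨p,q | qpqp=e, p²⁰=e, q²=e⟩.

An element z ∈ Z(G) iff z commutes with every generator.
For example p¹⁰ is central: (p¹⁰)·p = p¹¹ = p·(p¹⁰); (p¹⁰)·q = p¹⁰q = q·(p¹⁰).
Whereas p ∉ Z(G) since p·q = pq ≠ p¹⁹q = q·p.
Checking each of the 40 elements this way gives Z(G) = {e, p¹⁰}, of order 2.

Answer: {e, p¹⁰}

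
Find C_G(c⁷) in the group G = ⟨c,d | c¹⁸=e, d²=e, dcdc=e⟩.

⟨c⁷⟩ ⊆ C_G(c⁷) since powers of c⁷ commute with c⁷; so |C_G(c⁷)| ≥ |⟨c⁷⟩| = 18.
By orbit–stabilizer, |C_G(c⁷)| = |G| / |conj. class of c⁷| = 36 / 2 = 18.
The 18 elements commuting with c⁷ are {e, c, c², c³, c⁴, c⁵, c⁶, c⁷, c⁸, c⁹, c¹⁰, c¹¹, c¹², c¹³, c¹⁴, c¹⁵, c¹⁶, c¹⁷}.

Answer: {e, c, c², c³, c⁴, c⁵, c⁶, c⁷, c⁸, c⁹, c¹⁰, c¹¹, c¹², c¹³, c¹⁴, c¹⁵, c¹⁶, c¹⁷}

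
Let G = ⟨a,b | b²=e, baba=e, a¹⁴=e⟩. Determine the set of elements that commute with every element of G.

An element z ∈ Z(G) iff z commutes with every generator.
For example a⁷ is central: (a⁷)·a = a⁸ = a·(a⁷); (a⁷)·b = a⁷b = b·(a⁷).
Whereas a ∉ Z(G) since a·b = ab ≠ a¹³b = b·a.
Checking each of the 28 elements this way gives Z(G) = {e, a⁷}, of order 2.

Answer: {e, a⁷}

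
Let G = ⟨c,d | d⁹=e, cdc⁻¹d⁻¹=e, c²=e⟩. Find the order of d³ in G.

Compute successive powers until reaching e:
  (d³)¹ = d³, (d³)² = d⁶, (d³)³ = e.
The smallest positive k with (d³)ᵏ = e is 3.

Answer: 3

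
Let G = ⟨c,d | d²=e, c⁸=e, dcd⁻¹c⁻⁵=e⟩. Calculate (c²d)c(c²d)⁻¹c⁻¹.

[(c²d), c] = (c²d)·c·(c²d)⁻¹·c⁻¹.
  (c²d) · c = c⁷d
  (c⁷d) · (c⁶d) = c⁵
  (c⁵) · (c⁷) = c⁴

Answer: c⁴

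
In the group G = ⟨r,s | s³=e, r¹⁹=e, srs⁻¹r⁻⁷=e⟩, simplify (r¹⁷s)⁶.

Compute successive powers of (r¹⁷s), reducing at each step:
  (r¹⁷s)²: (r¹⁷s) · r¹⁷ = r³s;   (r³s) · s = r³s²
  (r¹⁷s)³: (r³s²) · r¹⁷ = s²;   (s²) · s = e
  (r¹⁷s)⁴: e · r¹⁷ = r¹⁷;   (r¹⁷) · s = r¹⁷s
  (r¹⁷s)⁵: (r¹⁷s) · r¹⁷ = r³s;   (r³s) · s = r³s²
  (r¹⁷s)⁶: (r³s²) · r¹⁷ = s²;   (s²) · s = e

Answer: e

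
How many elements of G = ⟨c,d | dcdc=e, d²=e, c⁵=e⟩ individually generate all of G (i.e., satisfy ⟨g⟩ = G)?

⟨g⟩ = G would require ord(g) = |G| = 10, but the maximum element order in G is 5 < 10. So G is not cyclic and no single element generates it: the count is 0.

Answer: 0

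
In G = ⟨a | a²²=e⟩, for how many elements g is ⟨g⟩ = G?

G is cyclic of order 22. An element generates G iff its order is 22, and a cyclic group of order 22 has exactly φ(22) = 10 such elements.

Answer: 10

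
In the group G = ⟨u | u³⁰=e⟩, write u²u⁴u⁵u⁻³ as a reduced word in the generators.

Multiply left to right, reducing at each step:
  (u²) · u⁴ = u⁶
  (u⁶) · u⁵ = u¹¹
  (u¹¹) · u⁻³ = u⁸

Answer: u⁸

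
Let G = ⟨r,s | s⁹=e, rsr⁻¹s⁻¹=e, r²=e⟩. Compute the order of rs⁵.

Compute successive powers until reaching e:
  (rs⁵)¹ = rs⁵, (rs⁵)² = s, (rs⁵)³ = rs⁶, (rs⁵)⁴ = s², (rs⁵)⁵ = rs⁷, (rs⁵)⁶ = s³, (rs⁵)⁷ = rs⁸, (rs⁵)⁸ = s⁴, (rs⁵)⁹ = r, (rs⁵)¹⁰ = s⁵, (rs⁵)¹¹ = rs, (rs⁵)¹² = s⁶, (rs⁵)¹³ = rs², (rs⁵)¹⁴ = s⁷, (rs⁵)¹⁵ = rs³, (rs⁵)¹⁶ = s⁸, (rs⁵)¹⁷ = rs⁴, (rs⁵)¹⁸ = e.
The smallest positive k with (rs⁵)ᵏ = e is 18.

Answer: 18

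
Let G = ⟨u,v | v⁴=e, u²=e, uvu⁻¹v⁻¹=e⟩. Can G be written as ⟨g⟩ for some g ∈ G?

|G| = 8, but the maximum element order in G is 4 < 8. No single element generates all of G, so G is not cyclic.

Answer: No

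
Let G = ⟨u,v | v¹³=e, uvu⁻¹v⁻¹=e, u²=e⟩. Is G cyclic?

|G| = 26. The element uv has order 26 (its powers give 26 distinct elements), so ⟨uv⟩ = G and G is cyclic.

Answer: Yes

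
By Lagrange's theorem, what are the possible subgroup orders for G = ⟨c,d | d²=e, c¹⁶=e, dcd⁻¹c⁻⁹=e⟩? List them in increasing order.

|G| = 32 = 2⁵. By Lagrange's theorem the order of any subgroup divides 32; the divisors of 32 are 1, 2, 4, 8, 16, 32.

Answer: 1, 2, 4, 8, 16, 32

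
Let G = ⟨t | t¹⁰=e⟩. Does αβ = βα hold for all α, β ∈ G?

G has a single generator, so G is cyclic and hence abelian.

Answer: Yes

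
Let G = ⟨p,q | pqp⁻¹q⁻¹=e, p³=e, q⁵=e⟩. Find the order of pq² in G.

Compute successive powers until reaching e:
  (pq²)¹ = pq², (pq²)² = p²q⁴, (pq²)³ = q, (pq²)⁴ = pq³, (pq²)⁵ = p², (pq²)⁶ = q², (pq²)⁷ = pq⁴, (pq²)⁸ = p²q, (pq²)⁹ = q³, (pq²)¹⁰ = p, (pq²)¹¹ = p²q², (pq²)¹² = q⁴, (pq²)¹³ = pq, (pq²)¹⁴ = p²q³, (pq²)¹⁵ = e.
The smallest positive k with (pq²)ᵏ = e is 15.

Answer: 15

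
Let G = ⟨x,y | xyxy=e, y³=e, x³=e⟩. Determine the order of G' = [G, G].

G' = [G, G] is generated by all commutators. The generator-pair commutators are: [x, y] = xy²x.
The subgroup they normally generate is {e, xy, x²y², xy²x}, of order 4.
Check: |G/G'| = 12/4 = 3 is the order of the abelianisation.

Answer: 4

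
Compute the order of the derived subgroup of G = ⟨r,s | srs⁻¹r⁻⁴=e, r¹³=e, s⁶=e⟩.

G' = [G, G] is generated by all commutators. The generator-pair commutators are: [r, s] = r¹⁰.
The subgroup they normally generate is {e, r, r², r³, r⁴, r⁵, r⁶, r⁷, r⁸, r⁹, r¹⁰, r¹¹, r¹²}, of order 13.
Check: |G/G'| = 78/13 = 6 is the order of the abelianisation.

Answer: 13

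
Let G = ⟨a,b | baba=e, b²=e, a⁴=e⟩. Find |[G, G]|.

G' = [G, G] is generated by all commutators. The generator-pair commutators are: [a, b] = a².
The subgroup they normally generate is {e, a²}, of order 2.
Check: |G/G'| = 8/2 = 4 is the order of the abelianisation.

Answer: 2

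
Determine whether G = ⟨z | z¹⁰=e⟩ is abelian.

G has a single generator, so G is cyclic and hence abelian.

Answer: Yes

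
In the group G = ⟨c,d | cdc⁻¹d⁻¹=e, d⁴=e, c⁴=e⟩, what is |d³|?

Compute successive powers until reaching e:
  (d³)¹ = d³, (d³)² = d², (d³)³ = d, (d³)⁴ = e.
The smallest positive k with (d³)ᵏ = e is 4.

Answer: 4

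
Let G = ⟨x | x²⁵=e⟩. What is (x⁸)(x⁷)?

Compute (x⁸) · (x⁷) by multiplying left to right and reducing via the relations at each step:
  (x⁸) · x⁷ = x¹⁵

Answer: x¹⁵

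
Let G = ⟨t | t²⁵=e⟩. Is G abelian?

G has a single generator, so G is cyclic and hence abelian.

Answer: Yes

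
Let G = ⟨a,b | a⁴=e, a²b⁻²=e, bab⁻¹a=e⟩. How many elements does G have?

Enumerate words in the generators, reducing via the relations: the distinct elements are
  {a, b, e, ab, a², a³, b⁻¹, ab⁻¹}.
No further products give new elements, so |G| = 8.

Answer: 8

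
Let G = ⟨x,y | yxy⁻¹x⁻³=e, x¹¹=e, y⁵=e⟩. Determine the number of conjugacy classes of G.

The conjugacy classes (representative and size) are:
  [e] (size 1), [x³] (size 5), [x⁶] (size 5), [x⁷y] (size 11), [x⁹y²] (size 11), [x⁷y³] (size 11), [x⁷y⁴] (size 11).
Class equation: 1 + 5 + 5 + 11 + 11 + 11 + 11 = 55 = |G|. So G has 7 conjugacy classes.

Answer: 7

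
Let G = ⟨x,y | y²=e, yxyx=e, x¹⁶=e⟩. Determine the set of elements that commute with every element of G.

An element z ∈ Z(G) iff z commutes with every generator.
For example x⁸ is central: (x⁸)·x = x⁹ = x·(x⁸); (x⁸)·y = x⁸y = y·(x⁸).
Whereas x ∉ Z(G) since x·y = xy ≠ x¹⁵y = y·x.
Checking each of the 32 elements this way gives Z(G) = {e, x⁸}, of order 2.

Answer: {e, x⁸}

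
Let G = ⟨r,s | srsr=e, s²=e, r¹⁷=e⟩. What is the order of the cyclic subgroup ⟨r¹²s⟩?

|⟨r¹²s⟩| equals the order of r¹²s. Compute successive powers until reaching e:
  (r¹²s)¹ = r¹²s, (r¹²s)² = e.
The smallest positive k with (r¹²s)ᵏ = e is 2, so |⟨r¹²s⟩| = 2.

Answer: 2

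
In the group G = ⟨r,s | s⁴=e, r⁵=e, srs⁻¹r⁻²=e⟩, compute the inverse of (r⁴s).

The order of (r⁴s) is 4 (smallest k with (r⁴s)ᵏ = e), so (r⁴s)⁻¹ = (r⁴s)³ = r³s³.
Check: (r⁴s) · (r³s³) → (r⁴s) · r³ = s;   s · s³ = e, giving e as required.

Answer: r³s³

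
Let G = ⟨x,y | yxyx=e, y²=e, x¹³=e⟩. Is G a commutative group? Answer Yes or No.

x·y = xy but y·x = x¹²y, so x·y ≠ y·x and G is not abelian.

Answer: No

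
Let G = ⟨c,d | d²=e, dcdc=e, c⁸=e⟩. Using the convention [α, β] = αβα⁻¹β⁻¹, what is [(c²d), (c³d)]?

[(c²d), (c³d)] = (c²d)·(c³d)·(c²d)⁻¹·(c³d)⁻¹.
  (c²d) · (c³d) = c⁷
  (c⁷) · (c²d) = cd
  (cd) · (c³d) = c⁶

Answer: c⁶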